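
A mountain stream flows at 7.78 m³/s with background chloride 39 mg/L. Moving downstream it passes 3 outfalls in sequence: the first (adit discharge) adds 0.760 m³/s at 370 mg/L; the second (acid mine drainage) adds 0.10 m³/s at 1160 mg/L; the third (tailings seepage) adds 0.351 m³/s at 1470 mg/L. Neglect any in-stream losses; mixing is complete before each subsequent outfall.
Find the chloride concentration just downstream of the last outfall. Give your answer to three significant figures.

After outfall 1: Q = 7.780 + 0.7600 = 8.540 m³/s; C = (7.780·39.00 + 0.7600·370.0)/8.540 = 68.46 mg/L.
After outfall 2: Q = 8.540 + 0.1000 = 8.640 m³/s; C = (8.540·68.46 + 0.1000·1160)/8.640 = 81.09 mg/L.
After outfall 3: Q = 8.640 + 0.3510 = 8.991 m³/s; C = (8.640·81.09 + 0.3510·1470)/8.991 = 135.3 mg/L.

135 mg/L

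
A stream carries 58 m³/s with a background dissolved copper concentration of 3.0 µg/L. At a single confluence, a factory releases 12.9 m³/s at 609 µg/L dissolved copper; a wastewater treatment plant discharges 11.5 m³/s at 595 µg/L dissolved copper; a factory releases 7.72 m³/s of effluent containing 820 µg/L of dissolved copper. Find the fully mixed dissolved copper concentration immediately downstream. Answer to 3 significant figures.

Mixed concentration C = ΣQC/ΣQ = (58.00·3.000 + 12.90·609.0 + 11.50·595.0 + 7.720·820.0) / 90.12 = 21200/90.12 = 235.3 µg/L.

235 µg/L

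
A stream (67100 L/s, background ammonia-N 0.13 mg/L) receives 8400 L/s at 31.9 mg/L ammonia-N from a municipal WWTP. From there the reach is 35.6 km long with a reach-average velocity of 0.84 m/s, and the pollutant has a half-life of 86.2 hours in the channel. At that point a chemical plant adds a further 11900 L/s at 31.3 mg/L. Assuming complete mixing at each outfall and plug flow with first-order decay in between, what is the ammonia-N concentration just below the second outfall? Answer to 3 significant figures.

7.14 mg/L

Conservation of mass: C = (67100·0.1300 + 8400·31.90) / 75500 = 276700/75500 = 3.665 mg/L; combined flow 75500 L/s.
Travel time t = 35.6·1000 / 0.84 = 42380 s = 11.77 h.
Half-life 86.2 h → k = ln 2 / 86.2 = 0.008041 h⁻¹ = 0.1930 d⁻¹.
First-order decay: C = 3.665·exp(−k·t) = 3.665·0.9097 = 3.334 mg/L.
At the second outfall, C = (75500·3.334 + 11900·31.30) / (75500 + 11900) = 7.141 mg/L.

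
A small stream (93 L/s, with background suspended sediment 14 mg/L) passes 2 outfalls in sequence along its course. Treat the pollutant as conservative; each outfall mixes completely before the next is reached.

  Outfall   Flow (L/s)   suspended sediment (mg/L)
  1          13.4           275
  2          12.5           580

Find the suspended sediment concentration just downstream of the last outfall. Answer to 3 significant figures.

Below outfall 1: Q → 106.4 L/s, C = (93.00·14.00 + 13.40·275.0)/106.4 = 46.87 mg/L.
Below outfall 2: Q → 118.9 L/s, C = (106.4·46.87 + 12.50·580.0)/118.9 = 102.9 mg/L.

103 mg/L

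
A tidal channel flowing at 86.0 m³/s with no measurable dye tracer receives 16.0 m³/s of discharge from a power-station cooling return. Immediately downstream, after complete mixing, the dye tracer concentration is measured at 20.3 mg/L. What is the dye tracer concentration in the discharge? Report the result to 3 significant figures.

Mass balance: 86.00·0 + 16.00·Cₑ = 102.0·20.30
→ Cₑ = (102.0·20.30 − 86.00·0) / 16.00 = 129.4 mg/L.

129 mg/L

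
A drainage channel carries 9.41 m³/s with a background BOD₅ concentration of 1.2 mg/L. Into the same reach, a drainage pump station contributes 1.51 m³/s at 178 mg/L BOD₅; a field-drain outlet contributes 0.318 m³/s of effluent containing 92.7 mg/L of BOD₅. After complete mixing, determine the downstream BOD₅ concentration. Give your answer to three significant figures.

Mixed concentration C = ΣQC/ΣQ = (9.410·1.200 + 1.510·178.0 + 0.3180·92.70) / 11.24 = 309.6/11.24 = 27.54 mg/L.

27.5 mg/L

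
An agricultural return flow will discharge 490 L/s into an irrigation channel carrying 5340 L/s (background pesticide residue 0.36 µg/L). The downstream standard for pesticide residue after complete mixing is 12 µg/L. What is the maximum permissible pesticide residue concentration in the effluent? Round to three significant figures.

At the limit, (Qr·Cr + Qe·Cₑ)/(Qr + Qe) = 12:
Cₑ = (5830·12 − 5340·0.3600) / 490.0 = 138.9 µg/L.

139 µg/L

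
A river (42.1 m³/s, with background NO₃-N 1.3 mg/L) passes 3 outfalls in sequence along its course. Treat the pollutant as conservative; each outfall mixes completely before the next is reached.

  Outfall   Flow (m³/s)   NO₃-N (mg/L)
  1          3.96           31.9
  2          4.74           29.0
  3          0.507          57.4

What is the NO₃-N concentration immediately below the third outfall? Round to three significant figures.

Below outfall 1: Q → 46.06 m³/s, C = (42.10·1.300 + 3.960·31.90)/46.06 = 3.931 mg/L.
Below outfall 2: Q → 50.80 m³/s, C = (46.06·3.931 + 4.740·29.00)/50.80 = 6.270 mg/L.
Below outfall 3: Q → 51.31 m³/s, C = (50.80·6.270 + 0.5070·57.40)/51.31 = 6.775 mg/L.

6.78 mg/L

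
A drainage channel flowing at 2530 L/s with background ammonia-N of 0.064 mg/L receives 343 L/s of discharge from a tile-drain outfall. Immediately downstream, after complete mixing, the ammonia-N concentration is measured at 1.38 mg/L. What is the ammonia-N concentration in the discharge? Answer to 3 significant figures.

11.1 mg/L

Mass balance: 2530·0.06400 + 343.0·Cₑ = 2873·1.380
→ Cₑ = (2873·1.380 − 2530·0.06400) / 343.0 = 11.09 mg/L.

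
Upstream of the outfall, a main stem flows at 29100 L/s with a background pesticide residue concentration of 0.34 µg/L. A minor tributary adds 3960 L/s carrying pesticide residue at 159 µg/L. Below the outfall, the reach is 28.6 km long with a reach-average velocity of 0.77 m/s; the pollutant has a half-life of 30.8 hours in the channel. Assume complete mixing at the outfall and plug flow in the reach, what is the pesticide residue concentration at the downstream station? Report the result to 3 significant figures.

15.3 µg/L

Conservation of mass: C = (29100·0.3400 + 3960·159.0) / 33060 = 639500/33060 = 19.34 µg/L.
Travel time t = 28.6·1000 / 0.77 = 37140 s = 10.32 h.
Half-life 30.8 h → k = ln 2 / 30.8 = 0.02250 h⁻¹ = 0.5401 d⁻¹.
First-order decay: C = 19.34·exp(−k·t) = 19.34·0.7928 = 15.34 µg/L.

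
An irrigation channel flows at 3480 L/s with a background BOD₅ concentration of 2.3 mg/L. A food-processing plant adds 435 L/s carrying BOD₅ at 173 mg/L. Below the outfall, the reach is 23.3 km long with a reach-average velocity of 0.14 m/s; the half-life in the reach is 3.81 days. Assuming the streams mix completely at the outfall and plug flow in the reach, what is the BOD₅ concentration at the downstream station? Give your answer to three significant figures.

Flow-weighted average: C = (3480·2.300 + 435.0·173.0) / 3915 = 83260/3915 = 21.27 mg/L.
Travel time t = 23.3·1000 / 0.14 = 166400 s = 46.23 h.
Half-life 3.81 d → k = ln 2 / 3.81 = 0.1819 d⁻¹.
After decay, C = 21.27 × e^(−kt) = 21.27 × 0.7044 = 14.98 mg/L.

15.0 mg/L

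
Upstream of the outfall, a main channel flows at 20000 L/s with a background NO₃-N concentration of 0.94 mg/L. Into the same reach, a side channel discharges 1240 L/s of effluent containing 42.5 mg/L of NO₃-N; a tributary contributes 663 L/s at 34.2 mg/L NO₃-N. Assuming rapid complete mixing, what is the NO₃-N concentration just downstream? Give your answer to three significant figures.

4.30 mg/L

Mass balance: C = (20000·0.9400 + 1240·42.50 + 663.0·34.20) / 21900 = 94170/21900 = 4.300 mg/L.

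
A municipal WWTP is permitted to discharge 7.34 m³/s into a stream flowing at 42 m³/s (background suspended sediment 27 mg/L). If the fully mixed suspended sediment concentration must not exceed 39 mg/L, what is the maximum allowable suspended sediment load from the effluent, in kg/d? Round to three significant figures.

Mass balance at the limit: 42.00·27.00 + 7.340·Cₑ = 49.34·39 → Cₑ = 107.7 mg/L.
Load = 7.340 m³/s × 107.7 g/m³ × 86 400 s/d = 68280 kg/d.

68300 kg/d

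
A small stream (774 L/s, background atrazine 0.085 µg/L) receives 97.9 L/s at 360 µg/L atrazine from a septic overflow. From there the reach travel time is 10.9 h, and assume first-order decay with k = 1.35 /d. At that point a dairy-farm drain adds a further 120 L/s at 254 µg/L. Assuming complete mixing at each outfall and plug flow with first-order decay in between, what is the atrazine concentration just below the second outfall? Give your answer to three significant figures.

50.0 µg/L

Flow-weighted average: C = (774.0·0.08500 + 97.90·360.0) / 871.9 = 35310/871.9 = 40.50 µg/L; combined flow 871.9 L/s.
After decay, C = 40.50 × e^(−kt) = 40.50 × 0.5417 = 21.94 µg/L.
Second outfall: C = (871.9·21.94 + 120.0·254.0)/991.9 = 50.01 µg/L.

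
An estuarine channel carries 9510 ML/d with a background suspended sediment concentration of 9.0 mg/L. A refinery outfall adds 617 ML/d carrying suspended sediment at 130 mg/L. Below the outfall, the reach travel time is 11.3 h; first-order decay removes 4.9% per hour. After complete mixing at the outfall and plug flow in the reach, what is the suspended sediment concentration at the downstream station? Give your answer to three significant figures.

Flow-weighted average: C = (9510·9.000 + 617.0·130.0) / 10130 = 165800/10130 = 16.37 mg/L.
4.9%/h lost → k = −ln(1 − 0.049) = 0.05024 h⁻¹.
Applying C = C₀e^(−kt): 16.37 × 0.5668 = 9.280 mg/L.

9.28 mg/L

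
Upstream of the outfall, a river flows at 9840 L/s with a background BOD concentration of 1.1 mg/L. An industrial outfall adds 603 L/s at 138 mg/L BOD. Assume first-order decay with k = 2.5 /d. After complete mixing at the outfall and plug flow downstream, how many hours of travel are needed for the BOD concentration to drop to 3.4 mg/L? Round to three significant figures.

9.35 h

Flow-weighted average: C = (9840·1.100 + 603.0·138.0) / 10440 = 94040/10440 = 9.005 mg/L.
9.005·exp(−k·t) = 3.4 → t = ln(9.005/3.4)/k = 33660 s = 9.350 h.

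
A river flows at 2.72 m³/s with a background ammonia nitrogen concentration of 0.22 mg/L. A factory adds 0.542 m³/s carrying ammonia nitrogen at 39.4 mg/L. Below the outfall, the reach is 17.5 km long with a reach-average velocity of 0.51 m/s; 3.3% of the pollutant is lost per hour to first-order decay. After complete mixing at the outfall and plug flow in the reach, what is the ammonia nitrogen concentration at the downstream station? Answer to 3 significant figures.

Conservation of mass: C = (2.720·0.2200 + 0.5420·39.40) / 3.262 = 21.95/3.262 = 6.730 mg/L.
Travel time t = 17.5·1000 / 0.51 = 34310 s = 9.532 h.
3.3%/h lost → k = −ln(1 − 0.033) = 0.03356 h⁻¹.
Applying C = C₀e^(−kt): 6.730 × 0.7263 = 4.888 mg/L.

4.89 mg/L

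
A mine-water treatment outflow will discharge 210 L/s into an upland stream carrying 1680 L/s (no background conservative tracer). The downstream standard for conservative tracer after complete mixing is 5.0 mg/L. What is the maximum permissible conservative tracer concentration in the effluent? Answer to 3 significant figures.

45.0 mg/L

At the limit, (Qr·Cr + Qe·Cₑ)/(Qr + Qe) = 5.0:
Cₑ = (1890·5.0 − 1680·0) / 210.0 = 45.00 mg/L.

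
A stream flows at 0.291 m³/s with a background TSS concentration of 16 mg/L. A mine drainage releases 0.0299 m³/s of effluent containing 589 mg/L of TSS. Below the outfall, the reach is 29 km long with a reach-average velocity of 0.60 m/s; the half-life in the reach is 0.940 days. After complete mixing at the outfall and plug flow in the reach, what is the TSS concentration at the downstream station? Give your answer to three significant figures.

Conservation of mass: C = (0.2910·16.00 + 0.02990·589.0) / 0.3209 = 22.27/0.3209 = 69.39 mg/L.
Travel time t = 29·1000 / 0.60 = 48330 s = 13.43 h.
Half-life 0.940 d → k = ln 2 / 0.940 = 0.7374 d⁻¹.
First-order decay: C = 69.39·exp(−k·t) = 69.39·0.6620 = 45.94 mg/L.

45.9 mg/L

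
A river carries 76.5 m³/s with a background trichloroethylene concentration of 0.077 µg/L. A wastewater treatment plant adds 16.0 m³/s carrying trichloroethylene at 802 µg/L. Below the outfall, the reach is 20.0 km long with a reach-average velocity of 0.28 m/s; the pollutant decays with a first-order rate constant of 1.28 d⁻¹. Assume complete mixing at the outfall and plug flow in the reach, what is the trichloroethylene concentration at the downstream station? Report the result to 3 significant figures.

Flow-weighted average: C = (76.50·0.07700 + 16.00·802.0) / 92.50 = 12840/92.50 = 138.8 µg/L.
Travel time t = 20.0·1000 / 0.28 = 71430 s = 19.84 h.
First-order decay: C = 138.8·exp(−k·t) = 138.8·0.3471 = 48.17 µg/L.

48.2 µg/L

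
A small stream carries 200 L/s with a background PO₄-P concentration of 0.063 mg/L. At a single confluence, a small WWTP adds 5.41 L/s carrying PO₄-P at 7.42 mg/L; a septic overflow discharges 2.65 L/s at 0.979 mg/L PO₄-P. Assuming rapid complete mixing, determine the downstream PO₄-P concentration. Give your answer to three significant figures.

0.266 mg/L

Mixed concentration C = ΣQC/ΣQ = (200.0·0.06300 + 5.410·7.420 + 2.650·0.9790) / 208.1 = 55.34/208.1 = 0.2660 mg/L.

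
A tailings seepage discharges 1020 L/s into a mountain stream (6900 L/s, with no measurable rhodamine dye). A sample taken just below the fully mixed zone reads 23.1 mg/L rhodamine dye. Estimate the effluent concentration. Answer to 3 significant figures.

Mass balance: 6900·0 + 1020·Cₑ = 7920·23.10
→ Cₑ = (7920·23.10 − 6900·0) / 1020 = 179.4 mg/L.

179 mg/L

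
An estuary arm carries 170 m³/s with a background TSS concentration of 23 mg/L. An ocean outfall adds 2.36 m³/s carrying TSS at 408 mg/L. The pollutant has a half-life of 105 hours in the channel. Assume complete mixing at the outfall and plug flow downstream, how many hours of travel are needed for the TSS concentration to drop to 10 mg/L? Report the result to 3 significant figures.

Conservation of mass: C = (170.0·23.00 + 2.360·408.0) / 172.4 = 4873/172.4 = 28.27 mg/L.
Half-life 105 h → k = ln 2 / 105 = 0.006601 h⁻¹ = 0.1584 d⁻¹.
28.27·exp(−k·t) = 10 → t = ln(28.27/10)/k = 566800 s = 157.4 h.

157 h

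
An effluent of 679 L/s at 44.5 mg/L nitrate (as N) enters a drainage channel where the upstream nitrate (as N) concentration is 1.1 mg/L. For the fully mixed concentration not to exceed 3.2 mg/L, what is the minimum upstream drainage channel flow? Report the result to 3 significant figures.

Set C_mix = 3.2: (Q·1.100 + 679.0·44.50) / (Q + 679.0) = 3.2
→ Q = 679.0·(44.50 − 3.2)/(3.2 − 1.100) = 13350 L/s.

13400 L/s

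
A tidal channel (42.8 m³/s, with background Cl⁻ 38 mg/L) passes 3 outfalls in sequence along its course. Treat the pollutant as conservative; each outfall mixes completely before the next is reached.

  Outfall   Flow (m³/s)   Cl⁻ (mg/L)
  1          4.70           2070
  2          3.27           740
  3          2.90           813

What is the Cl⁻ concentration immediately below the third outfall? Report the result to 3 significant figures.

301 mg/L

Outfall 1: combined Q = 47.50 m³/s; C = (42.80·38.00 + 4.700·2070)/47.50 = 239.1 mg/L.
Outfall 2: combined Q = 50.77 m³/s; C = (47.50·239.1 + 3.270·740.0)/50.77 = 271.3 mg/L.
Outfall 3: combined Q = 53.67 m³/s; C = (50.77·271.3 + 2.900·813.0)/53.67 = 300.6 mg/L.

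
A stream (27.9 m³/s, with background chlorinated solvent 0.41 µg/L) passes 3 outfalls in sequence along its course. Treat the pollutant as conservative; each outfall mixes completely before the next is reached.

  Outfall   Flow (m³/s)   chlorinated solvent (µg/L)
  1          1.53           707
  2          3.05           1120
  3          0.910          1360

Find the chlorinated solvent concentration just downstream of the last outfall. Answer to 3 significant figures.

After outfall 1: Q = 27.90 + 1.530 = 29.43 m³/s; C = (27.90·0.4100 + 1.530·707.0)/29.43 = 37.14 µg/L.
After outfall 2: Q = 29.43 + 3.050 = 32.48 m³/s; C = (29.43·37.14 + 3.050·1120)/32.48 = 138.8 µg/L.
After outfall 3: Q = 32.48 + 0.9100 = 33.39 m³/s; C = (32.48·138.8 + 0.9100·1360)/33.39 = 172.1 µg/L.

172 µg/L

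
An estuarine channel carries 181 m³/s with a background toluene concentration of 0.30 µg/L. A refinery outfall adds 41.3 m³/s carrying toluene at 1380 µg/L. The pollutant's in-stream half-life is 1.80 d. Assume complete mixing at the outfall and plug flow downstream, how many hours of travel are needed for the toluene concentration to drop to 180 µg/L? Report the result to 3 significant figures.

Mass balance: C = (181.0·0.3000 + 41.30·1380) / 222.3 = 57050/222.3 = 256.6 µg/L.
Half-life 1.80 d → k = ln 2 / 1.80 = 0.3851 d⁻¹.
256.6·exp(−k·t) = 180 → t = ln(256.6/180)/k = 79580 s = 22.10 h.

22.1 h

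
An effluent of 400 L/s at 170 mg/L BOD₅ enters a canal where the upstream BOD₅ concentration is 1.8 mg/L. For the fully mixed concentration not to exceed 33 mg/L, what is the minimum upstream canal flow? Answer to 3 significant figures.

Set C_mix = 33: (Q·1.800 + 400.0·170.0) / (Q + 400.0) = 33
→ Q = 400.0·(170.0 − 33)/(33 − 1.800) = 1756 L/s.

1760 L/s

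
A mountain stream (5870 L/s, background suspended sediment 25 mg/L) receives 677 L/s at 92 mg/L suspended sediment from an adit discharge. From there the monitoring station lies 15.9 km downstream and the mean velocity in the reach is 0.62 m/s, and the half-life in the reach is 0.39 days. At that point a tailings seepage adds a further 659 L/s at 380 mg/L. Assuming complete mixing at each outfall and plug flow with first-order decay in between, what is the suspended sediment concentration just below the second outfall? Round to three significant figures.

51.9 mg/L

Conservation of mass: C = (5870·25.00 + 677.0·92.00) / 6547 = 209000/6547 = 31.93 mg/L; combined flow 6547 L/s.
Travel time t = 15.9·1000 / 0.62 = 25650 s = 7.124 h.
Half-life 0.39 d → k = ln 2 / 0.39 = 1.777 d⁻¹.
First-order decay: C = 31.93·exp(−k·t) = 31.93·0.5901 = 18.84 mg/L.
At the second outfall, C = (6547·18.84 + 659.0·380.0) / (6547 + 659.0) = 51.87 mg/L.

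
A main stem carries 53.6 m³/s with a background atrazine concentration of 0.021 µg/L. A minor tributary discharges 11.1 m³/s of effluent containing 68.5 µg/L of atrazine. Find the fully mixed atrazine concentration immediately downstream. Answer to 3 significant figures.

11.8 µg/L

Conservation of mass: C = (53.60·0.02100 + 11.10·68.50) / 64.70 = 761.5/64.70 = 11.77 µg/L.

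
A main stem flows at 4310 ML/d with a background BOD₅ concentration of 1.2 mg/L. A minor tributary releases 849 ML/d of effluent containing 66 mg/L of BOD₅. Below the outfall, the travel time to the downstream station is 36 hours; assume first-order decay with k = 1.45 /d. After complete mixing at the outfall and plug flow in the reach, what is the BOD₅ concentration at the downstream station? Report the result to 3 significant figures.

Mixed concentration C = ΣQC/ΣQ = (4310·1.200 + 849.0·66.00) / 5159 = 61210/5159 = 11.86 mg/L.
Decay over the reach: 11.86·exp(−kt) = 11.86·0.1136 = 1.348 mg/L.

1.35 mg/L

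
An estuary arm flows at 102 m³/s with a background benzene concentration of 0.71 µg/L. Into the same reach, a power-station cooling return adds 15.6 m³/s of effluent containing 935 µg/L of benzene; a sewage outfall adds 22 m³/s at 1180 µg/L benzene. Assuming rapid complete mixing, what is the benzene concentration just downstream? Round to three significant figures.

Mixed concentration C = ΣQC/ΣQ = (102.0·0.7100 + 15.60·935.0 + 22.00·1180) / 139.6 = 40620/139.6 = 291.0 µg/L.

291 µg/L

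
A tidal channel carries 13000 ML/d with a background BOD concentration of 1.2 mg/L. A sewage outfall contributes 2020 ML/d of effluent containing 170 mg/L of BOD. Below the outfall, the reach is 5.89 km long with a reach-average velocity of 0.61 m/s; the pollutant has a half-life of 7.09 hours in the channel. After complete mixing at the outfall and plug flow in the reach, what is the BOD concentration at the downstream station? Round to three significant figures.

18.4 mg/L

Mixed concentration C = ΣQC/ΣQ = (13000·1.200 + 2020·170.0) / 15020 = 359000/15020 = 23.90 mg/L.
Travel time t = 5.89·1000 / 0.61 = 9656 s = 2.682 h.
Half-life 7.09 h → k = ln 2 / 7.09 = 0.09776 h⁻¹ = 2.346 d⁻¹.
First-order decay: C = 23.90·exp(−k·t) = 23.90·0.7693 = 18.39 mg/L.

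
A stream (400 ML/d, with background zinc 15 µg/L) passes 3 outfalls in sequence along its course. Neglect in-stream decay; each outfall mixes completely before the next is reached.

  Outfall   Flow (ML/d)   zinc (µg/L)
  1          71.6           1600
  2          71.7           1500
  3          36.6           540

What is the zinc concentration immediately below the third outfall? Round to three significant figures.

427 µg/L

Outfall 1: combined Q = 471.6 ML/d; C = (400.0·15.00 + 71.60·1600)/471.6 = 255.6 µg/L.
Outfall 2: combined Q = 543.3 ML/d; C = (471.6·255.6 + 71.70·1500)/543.3 = 419.9 µg/L.
Outfall 3: combined Q = 579.9 ML/d; C = (543.3·419.9 + 36.60·540.0)/579.9 = 427.4 µg/L.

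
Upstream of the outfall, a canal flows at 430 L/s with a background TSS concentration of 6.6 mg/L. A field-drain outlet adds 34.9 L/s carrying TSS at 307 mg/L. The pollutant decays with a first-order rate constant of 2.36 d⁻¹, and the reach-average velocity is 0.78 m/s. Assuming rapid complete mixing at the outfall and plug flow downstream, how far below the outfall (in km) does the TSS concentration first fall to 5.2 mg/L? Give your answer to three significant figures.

Conservation of mass: C = (430.0·6.600 + 34.90·307.0) / 464.9 = 13550/464.9 = 29.15 mg/L.
Set 29.15·exp(−k·t) = 5.2 → t = ln(29.15/5.2)/k = 63110 s = 17.53 h.
Distance = v·t = 0.78·63110 = 49230 m = 49.23 km.

49.2 km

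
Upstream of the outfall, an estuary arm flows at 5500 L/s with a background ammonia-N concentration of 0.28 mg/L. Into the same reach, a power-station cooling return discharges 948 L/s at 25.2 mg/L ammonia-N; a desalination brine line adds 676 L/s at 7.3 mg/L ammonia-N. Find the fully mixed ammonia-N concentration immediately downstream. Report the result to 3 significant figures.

4.26 mg/L

Mass balance: C = (5500·0.2800 + 948.0·25.20 + 676.0·7.300) / 7124 = 30360/7124 = 4.262 mg/L.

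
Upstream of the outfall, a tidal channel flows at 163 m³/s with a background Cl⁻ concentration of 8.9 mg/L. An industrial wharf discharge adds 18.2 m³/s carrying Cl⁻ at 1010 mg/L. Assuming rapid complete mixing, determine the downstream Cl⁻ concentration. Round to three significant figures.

109 mg/L

Mass balance: C = (163.0·8.900 + 18.20·1010) / 181.2 = 19830/181.2 = 109.5 mg/L.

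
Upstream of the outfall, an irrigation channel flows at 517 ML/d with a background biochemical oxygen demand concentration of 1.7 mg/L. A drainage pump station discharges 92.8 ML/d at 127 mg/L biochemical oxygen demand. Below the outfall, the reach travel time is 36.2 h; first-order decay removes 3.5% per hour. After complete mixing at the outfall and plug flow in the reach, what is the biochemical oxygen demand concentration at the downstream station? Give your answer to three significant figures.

5.72 mg/L

Conservation of mass: C = (517.0·1.700 + 92.80·127.0) / 609.8 = 12660/609.8 = 20.77 mg/L.
3.5%/h lost → k = −ln(1 − 0.035) = 0.03563 h⁻¹.
Decay over the reach: 20.77·exp(−kt) = 20.77·0.2754 = 5.719 mg/L.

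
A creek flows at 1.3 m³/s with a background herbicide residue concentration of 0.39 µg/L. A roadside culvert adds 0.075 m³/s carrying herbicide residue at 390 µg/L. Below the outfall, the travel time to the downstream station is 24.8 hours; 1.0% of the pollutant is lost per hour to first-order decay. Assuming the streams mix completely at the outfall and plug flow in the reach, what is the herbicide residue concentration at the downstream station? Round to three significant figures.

Mass balance: C = (1.300·0.3900 + 0.07500·390.0) / 1.375 = 29.76/1.375 = 21.64 µg/L.
1.0%/h lost → k = −ln(1 − 0.01) = 0.01005 h⁻¹.
Applying C = C₀e^(−kt): 21.64 × 0.7794 = 16.87 µg/L.

16.9 µg/L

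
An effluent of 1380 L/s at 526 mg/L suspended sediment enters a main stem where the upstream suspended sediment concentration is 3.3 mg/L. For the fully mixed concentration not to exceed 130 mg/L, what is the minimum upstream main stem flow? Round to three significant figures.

4310 L/s

Set C_mix = 130: (Q·3.300 + 1380·526.0) / (Q + 1380) = 130
→ Q = 1380·(526.0 − 130)/(130 − 3.300) = 4313 L/s.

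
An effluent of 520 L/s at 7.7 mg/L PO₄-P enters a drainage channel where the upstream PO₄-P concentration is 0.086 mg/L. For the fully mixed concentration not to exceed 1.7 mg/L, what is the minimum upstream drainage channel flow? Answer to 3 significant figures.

Set C_mix = 1.7: (Q·0.08600 + 520.0·7.700) / (Q + 520.0) = 1.7
→ Q = 520.0·(7.700 − 1.7)/(1.7 − 0.08600) = 1933 L/s.

1930 L/s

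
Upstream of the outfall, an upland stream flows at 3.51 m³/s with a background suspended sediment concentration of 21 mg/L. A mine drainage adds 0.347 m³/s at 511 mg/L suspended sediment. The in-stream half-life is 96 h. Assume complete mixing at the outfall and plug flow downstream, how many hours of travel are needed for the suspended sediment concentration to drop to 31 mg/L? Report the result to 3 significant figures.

Mass balance: C = (3.510·21.00 + 0.3470·511.0) / 3.857 = 251.0/3.857 = 65.08 mg/L.
Half-life 96 h → k = ln 2 / 96 = 0.007220 h⁻¹ = 0.1733 d⁻¹.
65.08·exp(−k·t) = 31 → t = ln(65.08/31)/k = 369800 s = 102.7 h.

103 h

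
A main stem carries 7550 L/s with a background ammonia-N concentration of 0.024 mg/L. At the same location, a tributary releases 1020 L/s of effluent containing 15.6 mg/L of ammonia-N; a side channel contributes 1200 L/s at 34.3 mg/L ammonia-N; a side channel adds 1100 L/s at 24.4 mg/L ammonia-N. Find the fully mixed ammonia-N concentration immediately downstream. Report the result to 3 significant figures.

After mixing, C = (7550·0.02400 + 1020·15.60 + 1200·34.30 + 1100·24.40) / 10870 = 84090/10870 = 7.736 mg/L.

7.74 mg/L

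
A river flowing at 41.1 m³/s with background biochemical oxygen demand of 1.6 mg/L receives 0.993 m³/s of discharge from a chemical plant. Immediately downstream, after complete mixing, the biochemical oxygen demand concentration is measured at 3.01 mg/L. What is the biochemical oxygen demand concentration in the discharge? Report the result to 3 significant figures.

61.4 mg/L

Mass balance: 41.10·1.600 + 0.9930·Cₑ = 42.09·3.010
→ Cₑ = (42.09·3.010 − 41.10·1.600) / 0.9930 = 61.37 mg/L.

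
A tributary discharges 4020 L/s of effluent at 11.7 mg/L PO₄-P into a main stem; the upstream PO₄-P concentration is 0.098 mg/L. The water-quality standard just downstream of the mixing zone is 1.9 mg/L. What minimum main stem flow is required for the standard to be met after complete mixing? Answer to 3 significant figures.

21900 L/s

Set C_mix = 1.9: (Q·0.09800 + 4020·11.70) / (Q + 4020) = 1.9
→ Q = 4020·(11.70 − 1.9)/(1.9 − 0.09800) = 21860 L/s.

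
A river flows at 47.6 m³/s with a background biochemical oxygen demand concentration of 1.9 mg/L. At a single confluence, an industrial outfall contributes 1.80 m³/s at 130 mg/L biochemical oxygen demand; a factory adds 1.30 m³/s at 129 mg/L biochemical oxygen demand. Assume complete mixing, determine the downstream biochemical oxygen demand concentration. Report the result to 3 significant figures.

Flow-weighted average: C = (47.60·1.900 + 1.800·130.0 + 1.300·129.0) / 50.70 = 492.1/50.70 = 9.707 mg/L.

9.71 mg/L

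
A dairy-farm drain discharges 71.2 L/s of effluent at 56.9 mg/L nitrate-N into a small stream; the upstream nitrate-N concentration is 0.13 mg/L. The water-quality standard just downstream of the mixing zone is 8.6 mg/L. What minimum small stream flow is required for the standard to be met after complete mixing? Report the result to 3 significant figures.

Set C_mix = 8.6: (Q·0.1300 + 71.20·56.90) / (Q + 71.20) = 8.6
→ Q = 71.20·(56.90 − 8.6)/(8.6 − 0.1300) = 406.0 L/s.

406 L/s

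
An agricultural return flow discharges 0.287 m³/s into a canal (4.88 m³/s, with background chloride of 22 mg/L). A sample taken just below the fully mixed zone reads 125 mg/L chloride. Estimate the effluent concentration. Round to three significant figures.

1880 mg/L

Mass balance: 4.880·22.00 + 0.2870·Cₑ = 5.167·125.0
→ Cₑ = (5.167·125.0 − 4.880·22.00) / 0.2870 = 1876 mg/L.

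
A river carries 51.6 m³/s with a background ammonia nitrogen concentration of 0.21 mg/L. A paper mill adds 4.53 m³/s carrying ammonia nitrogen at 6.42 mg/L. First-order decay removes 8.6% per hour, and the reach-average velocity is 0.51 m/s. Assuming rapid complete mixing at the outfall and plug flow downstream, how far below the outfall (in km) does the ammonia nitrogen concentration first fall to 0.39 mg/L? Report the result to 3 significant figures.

12.3 km

Mixed concentration C = ΣQC/ΣQ = (51.60·0.2100 + 4.530·6.420) / 56.13 = 39.92/56.13 = 0.7112 mg/L.
8.6%/h lost → k = −ln(1 − 0.086) = 0.08992 h⁻¹.
Set 0.7112·exp(−k·t) = 0.39 → t = ln(0.7112/0.39)/k = 24050 s = 6.681 h.
Distance = v·t = 0.51·24050 = 12270 m = 12.27 km.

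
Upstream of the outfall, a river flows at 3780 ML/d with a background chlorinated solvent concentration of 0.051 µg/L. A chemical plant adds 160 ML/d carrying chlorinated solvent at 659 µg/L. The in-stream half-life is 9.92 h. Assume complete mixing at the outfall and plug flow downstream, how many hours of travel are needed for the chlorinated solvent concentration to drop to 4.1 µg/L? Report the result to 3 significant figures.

Mixed concentration C = ΣQC/ΣQ = (3780·0.05100 + 160.0·659.0) / 3940 = 105600/3940 = 26.81 µg/L.
Half-life 9.92 h → k = ln 2 / 9.92 = 0.06987 h⁻¹ = 1.677 d⁻¹.
26.81·exp(−k·t) = 4.1 → t = ln(26.81/4.1)/k = 96750 s = 26.87 h.

26.9 h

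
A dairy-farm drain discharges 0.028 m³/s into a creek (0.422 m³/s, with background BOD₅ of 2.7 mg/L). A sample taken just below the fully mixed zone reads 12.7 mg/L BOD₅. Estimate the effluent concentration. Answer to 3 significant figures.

163 mg/L

Mass balance: 0.4220·2.700 + 0.02800·Cₑ = 0.4500·12.70
→ Cₑ = (0.4500·12.70 − 0.4220·2.700) / 0.02800 = 163.4 mg/L.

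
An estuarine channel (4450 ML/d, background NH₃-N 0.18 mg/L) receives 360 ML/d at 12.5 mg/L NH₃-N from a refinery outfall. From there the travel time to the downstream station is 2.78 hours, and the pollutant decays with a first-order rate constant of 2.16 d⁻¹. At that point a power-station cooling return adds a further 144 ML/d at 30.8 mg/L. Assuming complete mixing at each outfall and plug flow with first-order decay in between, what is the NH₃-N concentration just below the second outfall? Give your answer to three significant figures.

Flow-weighted average: C = (4450·0.1800 + 360.0·12.50) / 4810 = 5301/4810 = 1.102 mg/L; combined flow 4810 ML/d.
First-order decay: C = 1.102·exp(−k·t) = 1.102·0.7786 = 0.8581 mg/L.
Second outfall: C = (4810·0.8581 + 144.0·30.80)/4954 = 1.728 mg/L.

1.73 mg/L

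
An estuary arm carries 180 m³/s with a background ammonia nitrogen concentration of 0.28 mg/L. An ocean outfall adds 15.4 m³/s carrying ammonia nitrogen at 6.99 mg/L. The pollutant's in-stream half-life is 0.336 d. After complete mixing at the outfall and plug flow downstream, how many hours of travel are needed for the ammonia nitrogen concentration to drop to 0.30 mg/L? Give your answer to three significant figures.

11.5 h

Mixed concentration C = ΣQC/ΣQ = (180.0·0.2800 + 15.40·6.990) / 195.4 = 158.0/195.4 = 0.8088 mg/L.
Half-life 0.336 d → k = ln 2 / 0.336 = 2.063 d⁻¹.
0.8088·exp(−k·t) = 0.30 → t = ln(0.8088/0.30)/k = 41540 s = 11.54 h.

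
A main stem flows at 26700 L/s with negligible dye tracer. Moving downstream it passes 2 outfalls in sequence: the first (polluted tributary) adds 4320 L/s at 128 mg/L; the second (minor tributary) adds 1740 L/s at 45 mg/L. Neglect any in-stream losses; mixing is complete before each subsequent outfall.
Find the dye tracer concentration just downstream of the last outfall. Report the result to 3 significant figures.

19.3 mg/L

Outfall 1: combined Q = 31020 L/s; C = (26700·0 + 4320·128.0)/31020 = 17.83 mg/L.
Outfall 2: combined Q = 32760 L/s; C = (31020·17.83 + 1740·45.00)/32760 = 19.27 mg/L.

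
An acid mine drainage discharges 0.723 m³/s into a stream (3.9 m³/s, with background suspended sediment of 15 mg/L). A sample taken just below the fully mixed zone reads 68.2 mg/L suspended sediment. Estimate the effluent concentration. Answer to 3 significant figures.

Mass balance: 3.900·15.00 + 0.7230·Cₑ = 4.623·68.20
→ Cₑ = (4.623·68.20 − 3.900·15.00) / 0.7230 = 355.2 mg/L.

355 mg/L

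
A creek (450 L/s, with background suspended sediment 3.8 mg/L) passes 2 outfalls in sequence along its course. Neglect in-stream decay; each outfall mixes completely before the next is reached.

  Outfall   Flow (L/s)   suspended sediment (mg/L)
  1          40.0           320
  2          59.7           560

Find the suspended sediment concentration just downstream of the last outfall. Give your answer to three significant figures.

87.2 mg/L

After outfall 1: Q = 450.0 + 40.00 = 490.0 L/s; C = (450.0·3.800 + 40.00·320.0)/490.0 = 29.61 mg/L.
After outfall 2: Q = 490.0 + 59.70 = 549.7 L/s; C = (490.0·29.61 + 59.70·560.0)/549.7 = 87.21 mg/L.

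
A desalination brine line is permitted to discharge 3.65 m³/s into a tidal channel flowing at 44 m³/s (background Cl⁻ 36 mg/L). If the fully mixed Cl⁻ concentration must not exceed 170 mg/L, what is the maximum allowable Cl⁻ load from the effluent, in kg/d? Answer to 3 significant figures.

563000 kg/d

Mass balance at the limit: 44.00·36.00 + 3.650·Cₑ = 47.65·170 → Cₑ = 1785 mg/L.
Load = 3.650 m³/s × 1785 g/m³ × 86 400 s/d = 563000 kg/d.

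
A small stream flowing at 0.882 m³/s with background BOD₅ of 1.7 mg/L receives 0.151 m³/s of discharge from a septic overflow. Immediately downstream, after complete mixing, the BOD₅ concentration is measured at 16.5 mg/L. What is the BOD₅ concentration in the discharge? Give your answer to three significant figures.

103 mg/L

Mass balance: 0.8820·1.700 + 0.1510·Cₑ = 1.033·16.50
→ Cₑ = (1.033·16.50 − 0.8820·1.700) / 0.1510 = 102.9 mg/L.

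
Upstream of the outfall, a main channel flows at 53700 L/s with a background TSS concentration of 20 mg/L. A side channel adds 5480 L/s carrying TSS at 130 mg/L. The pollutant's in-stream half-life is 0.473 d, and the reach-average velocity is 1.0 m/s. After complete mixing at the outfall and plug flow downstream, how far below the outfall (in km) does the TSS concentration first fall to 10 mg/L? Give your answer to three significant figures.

Mixed concentration C = ΣQC/ΣQ = (53700·20.00 + 5480·130.0) / 59180 = 1786000/59180 = 30.19 mg/L.
Half-life 0.473 d → k = ln 2 / 0.473 = 1.465 d⁻¹.
Set 30.19·exp(−k·t) = 10 → t = ln(30.19/10)/k = 65140 s = 18.09 h.
Distance = v·t = 1.0·65140 = 65140 m = 65.14 km.

65.1 km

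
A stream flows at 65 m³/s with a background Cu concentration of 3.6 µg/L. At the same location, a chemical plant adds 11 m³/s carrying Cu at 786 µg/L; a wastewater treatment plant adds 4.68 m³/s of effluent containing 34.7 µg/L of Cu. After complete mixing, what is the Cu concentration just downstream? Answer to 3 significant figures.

Mixed concentration C = ΣQC/ΣQ = (65.00·3.600 + 11.00·786.0 + 4.680·34.70) / 80.68 = 9042/80.68 = 112.1 µg/L.

112 µg/L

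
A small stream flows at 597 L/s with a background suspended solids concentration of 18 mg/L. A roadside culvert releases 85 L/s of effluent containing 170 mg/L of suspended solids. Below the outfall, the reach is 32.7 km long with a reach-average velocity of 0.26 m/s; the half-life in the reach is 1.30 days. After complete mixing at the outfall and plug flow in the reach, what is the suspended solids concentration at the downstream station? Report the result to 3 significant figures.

17.0 mg/L

Conservation of mass: C = (597.0·18.00 + 85.00·170.0) / 682.0 = 25200/682.0 = 36.94 mg/L.
Travel time t = 32.7·1000 / 0.26 = 125800 s = 34.94 h.
Half-life 1.30 d → k = ln 2 / 1.30 = 0.5332 d⁻¹.
Decay over the reach: 36.94·exp(−kt) = 36.94·0.4602 = 17.00 mg/L.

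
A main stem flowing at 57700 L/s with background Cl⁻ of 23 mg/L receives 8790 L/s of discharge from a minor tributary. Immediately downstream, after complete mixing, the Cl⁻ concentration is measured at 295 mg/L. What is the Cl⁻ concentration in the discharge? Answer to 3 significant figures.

Mass balance: 57700·23.00 + 8790·Cₑ = 66490·295.0
→ Cₑ = (66490·295.0 − 57700·23.00) / 8790 = 2080 mg/L.

2080 mg/L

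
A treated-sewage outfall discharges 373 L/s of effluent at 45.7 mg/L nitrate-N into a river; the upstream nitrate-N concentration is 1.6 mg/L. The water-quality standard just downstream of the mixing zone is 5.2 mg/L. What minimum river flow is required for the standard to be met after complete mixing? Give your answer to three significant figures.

4200 L/s

Set C_mix = 5.2: (Q·1.600 + 373.0·45.70) / (Q + 373.0) = 5.2
→ Q = 373.0·(45.70 − 5.2)/(5.2 − 1.600) = 4196 L/s.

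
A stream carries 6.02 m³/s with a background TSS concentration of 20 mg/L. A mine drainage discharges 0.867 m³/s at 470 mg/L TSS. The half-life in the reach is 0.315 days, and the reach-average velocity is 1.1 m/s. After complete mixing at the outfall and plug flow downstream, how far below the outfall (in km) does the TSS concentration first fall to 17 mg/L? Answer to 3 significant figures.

Mixed concentration C = ΣQC/ΣQ = (6.020·20.00 + 0.8670·470.0) / 6.887 = 527.9/6.887 = 76.65 mg/L.
Half-life 0.315 d → k = ln 2 / 0.315 = 2.200 d⁻¹.
Set 76.65·exp(−k·t) = 17 → t = ln(76.65/17)/k = 59130 s = 16.43 h.
Distance = v·t = 1.1·59130 = 65050 m = 65.05 km.

65.0 km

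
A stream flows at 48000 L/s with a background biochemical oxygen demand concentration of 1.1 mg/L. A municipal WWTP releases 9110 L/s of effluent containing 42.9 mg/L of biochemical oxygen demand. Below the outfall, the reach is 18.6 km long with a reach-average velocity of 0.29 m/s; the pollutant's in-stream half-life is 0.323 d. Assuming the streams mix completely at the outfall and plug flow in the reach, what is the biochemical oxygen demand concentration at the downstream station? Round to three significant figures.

1.58 mg/L

Mass balance: C = (48000·1.100 + 9110·42.90) / 57110 = 443600/57110 = 7.768 mg/L.
Travel time t = 18.6·1000 / 0.29 = 64140 s = 17.82 h.
Half-life 0.323 d → k = ln 2 / 0.323 = 2.146 d⁻¹.
First-order decay: C = 7.768·exp(−k·t) = 7.768·0.2033 = 1.579 mg/L.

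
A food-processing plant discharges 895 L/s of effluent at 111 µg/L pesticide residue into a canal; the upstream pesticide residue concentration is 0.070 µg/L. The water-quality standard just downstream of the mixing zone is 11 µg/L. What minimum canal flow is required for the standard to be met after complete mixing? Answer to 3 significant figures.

Set C_mix = 11: (Q·0.07000 + 895.0·111.0) / (Q + 895.0) = 11
→ Q = 895.0·(111.0 − 11)/(11 − 0.07000) = 8188 L/s.

8190 L/s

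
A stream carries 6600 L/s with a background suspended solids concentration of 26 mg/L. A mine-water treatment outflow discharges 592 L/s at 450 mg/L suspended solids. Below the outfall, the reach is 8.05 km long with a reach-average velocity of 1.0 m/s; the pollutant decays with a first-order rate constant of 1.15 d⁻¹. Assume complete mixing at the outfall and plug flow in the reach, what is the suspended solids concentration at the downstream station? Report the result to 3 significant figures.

Mixed concentration C = ΣQC/ΣQ = (6600·26.00 + 592.0·450.0) / 7192 = 438000/7192 = 60.90 mg/L.
Travel time t = 8.05·1000 / 1.0 = 8050 s = 2.236 h.
Applying C = C₀e^(−kt): 60.90 × 0.8984 = 54.71 mg/L.

54.7 mg/L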